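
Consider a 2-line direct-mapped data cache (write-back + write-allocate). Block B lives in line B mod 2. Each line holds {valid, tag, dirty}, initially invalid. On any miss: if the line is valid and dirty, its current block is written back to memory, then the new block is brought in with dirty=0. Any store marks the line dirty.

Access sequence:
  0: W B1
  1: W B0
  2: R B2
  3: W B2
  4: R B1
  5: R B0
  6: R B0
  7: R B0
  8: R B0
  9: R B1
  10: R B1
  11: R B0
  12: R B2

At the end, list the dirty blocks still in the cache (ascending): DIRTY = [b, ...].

DIRTY = [1]

0: W B1 -> L1 miss  d=D]
1: W B0 -> L0 miss  d=D]
2: R B2 -> L0 miss wb->B0  d=-]
3: W B2 -> L0 hit  d=D]
4: R B1 -> L1 hit  d=D]
5: R B0 -> L0 miss wb->B2  d=-]
6: R B0 -> L0 hit  d=-]
7: R B0 -> L0 hit  d=-]
8: R B0 -> L0 hit  d=-]
9: R B1 -> L1 hit  d=D]
10: R B1 -> L1 hit  d=D]
11: R B0 -> L0 hit  d=-]
12: R B2 -> L0 miss  d=-]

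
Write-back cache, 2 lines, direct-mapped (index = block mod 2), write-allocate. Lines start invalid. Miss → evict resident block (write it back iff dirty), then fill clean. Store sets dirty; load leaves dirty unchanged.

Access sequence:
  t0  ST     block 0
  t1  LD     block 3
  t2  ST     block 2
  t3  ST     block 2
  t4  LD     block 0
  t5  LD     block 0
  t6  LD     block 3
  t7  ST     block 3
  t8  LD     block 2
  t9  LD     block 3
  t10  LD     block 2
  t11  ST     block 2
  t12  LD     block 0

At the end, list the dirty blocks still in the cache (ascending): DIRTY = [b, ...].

0: W B0 -> L0 miss  d=D]
1: R B3 -> L1 miss  d=-]
2: W B2 -> L0 miss wb->B0  d=D]
3: W B2 -> L0 hit  d=D]
4: R B0 -> L0 miss wb->B2  d=-]
5: R B0 -> L0 hit  d=-]
6: R B3 -> L1 hit  d=-]
7: W B3 -> L1 hit  d=D]
8: R B2 -> L0 miss  d=-]
9: R B3 -> L1 hit  d=D]
10: R B2 -> L0 hit  d=-]
11: W B2 -> L0 hit  d=D]
12: R B0 -> L0 miss wb->B2  d=-]

DIRTY = [3]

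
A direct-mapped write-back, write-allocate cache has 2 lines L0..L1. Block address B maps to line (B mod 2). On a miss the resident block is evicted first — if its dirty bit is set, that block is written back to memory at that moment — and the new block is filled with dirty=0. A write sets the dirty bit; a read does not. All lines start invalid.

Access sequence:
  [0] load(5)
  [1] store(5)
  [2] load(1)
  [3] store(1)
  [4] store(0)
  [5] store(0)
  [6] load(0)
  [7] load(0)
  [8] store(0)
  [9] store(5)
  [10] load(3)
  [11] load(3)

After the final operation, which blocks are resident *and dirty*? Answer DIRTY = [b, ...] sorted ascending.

  0 | R B5 → L1 miss [-]
  1 | W B5 → L1 hit [D]
  2 | R B1 → L1 miss wb→B5 [-]
  3 | W B1 → L1 hit [D]
  4 | W B0 → L0 miss [D]
  5 | W B0 → L0 hit [D]
  6 | R B0 → L0 hit [D]
  7 | R B0 → L0 hit [D]
  8 | W B0 → L0 hit [D]
  9 | W B5 → L1 miss wb→B1 [D]
  10 | R B3 → L1 miss wb→B5 [-]
  11 | R B3 → L1 hit [-]

DIRTY = [0]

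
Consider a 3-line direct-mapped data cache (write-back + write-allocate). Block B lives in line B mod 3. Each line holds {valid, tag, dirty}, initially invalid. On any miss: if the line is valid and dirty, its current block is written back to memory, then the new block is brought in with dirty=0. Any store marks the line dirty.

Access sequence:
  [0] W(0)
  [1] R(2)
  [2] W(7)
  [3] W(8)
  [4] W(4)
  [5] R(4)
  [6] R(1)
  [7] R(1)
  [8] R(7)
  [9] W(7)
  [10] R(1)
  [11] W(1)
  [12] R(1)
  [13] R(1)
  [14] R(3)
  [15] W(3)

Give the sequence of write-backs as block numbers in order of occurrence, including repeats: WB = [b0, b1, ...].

WB = [7, 4, 7, 0]

0: W B0 → L0 miss [D]
1: R B2 → L2 miss [-]
2: W B7 → L1 miss [D]
3: W B8 → L2 miss [D]
4: W B4 → L1 miss wb→B7 [D]
5: R B4 → L1 hit [D]
6: R B1 → L1 miss wb→B4 [-]
7: R B1 → L1 hit [-]
8: R B7 → L1 miss [-]
9: W B7 → L1 hit [D]
10: R B1 → L1 miss wb→B7 [-]
11: W B1 → L1 hit [D]
12: R B1 → L1 hit [D]
13: R B1 → L1 hit [D]
14: R B3 → L0 miss wb→B0 [-]
15: W B3 → L0 hit [D]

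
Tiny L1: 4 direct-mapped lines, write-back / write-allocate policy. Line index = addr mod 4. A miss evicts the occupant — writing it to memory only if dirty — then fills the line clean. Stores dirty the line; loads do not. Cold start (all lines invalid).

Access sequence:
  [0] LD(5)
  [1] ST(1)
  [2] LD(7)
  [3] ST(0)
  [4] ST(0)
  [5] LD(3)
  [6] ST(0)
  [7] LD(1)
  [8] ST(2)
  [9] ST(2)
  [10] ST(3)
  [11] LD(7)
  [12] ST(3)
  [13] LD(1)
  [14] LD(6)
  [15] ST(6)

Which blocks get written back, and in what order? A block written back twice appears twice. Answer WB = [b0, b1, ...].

0: R B5 → L1 miss [-]
1: W B1 → L1 miss [D]
2: R B7 → L3 miss [-]
3: W B0 → L0 miss [D]
4: W B0 → L0 hit [D]
5: R B3 → L3 miss [-]
6: W B0 → L0 hit [D]
7: R B1 → L1 hit [D]
8: W B2 → L2 miss [D]
9: W B2 → L2 hit [D]
10: W B3 → L3 hit [D]
11: R B7 → L3 miss wb→B3 [-]
12: W B3 → L3 miss [D]
13: R B1 → L1 hit [D]
14: R B6 → L2 miss wb→B2 [-]
15: W B6 → L2 hit [D]

WB = [3, 2]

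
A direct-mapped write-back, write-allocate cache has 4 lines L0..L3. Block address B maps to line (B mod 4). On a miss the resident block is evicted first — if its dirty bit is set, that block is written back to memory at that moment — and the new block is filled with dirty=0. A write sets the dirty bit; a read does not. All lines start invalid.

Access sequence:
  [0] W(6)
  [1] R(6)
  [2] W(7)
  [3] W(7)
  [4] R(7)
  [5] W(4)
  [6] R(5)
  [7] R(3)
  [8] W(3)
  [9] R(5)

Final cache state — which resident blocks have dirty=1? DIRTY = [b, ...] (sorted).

0: W B6 -> L2 miss  d=D]
1: R B6 -> L2 hit  d=D]
2: W B7 -> L3 miss  d=D]
3: W B7 -> L3 hit  d=D]
4: R B7 -> L3 hit  d=D]
5: W B4 -> L0 miss  d=D]
6: R B5 -> L1 miss  d=-]
7: R B3 -> L3 miss wb->B7  d=-]
8: W B3 -> L3 hit  d=D]
9: R B5 -> L1 hit  d=-]

DIRTY = [3, 4, 6]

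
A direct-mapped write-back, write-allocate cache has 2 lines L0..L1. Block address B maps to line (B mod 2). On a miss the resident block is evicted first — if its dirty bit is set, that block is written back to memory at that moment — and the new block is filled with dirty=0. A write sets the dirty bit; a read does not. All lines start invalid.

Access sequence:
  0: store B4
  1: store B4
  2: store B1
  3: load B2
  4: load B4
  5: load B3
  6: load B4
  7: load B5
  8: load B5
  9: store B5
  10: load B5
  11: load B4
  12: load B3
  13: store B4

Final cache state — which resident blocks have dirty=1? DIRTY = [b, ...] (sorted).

DIRTY = [4]

0: W B4 -> L0 miss  d=D]
1: W B4 -> L0 hit  d=D]
2: W B1 -> L1 miss  d=D]
3: R B2 -> L0 miss wb->B4  d=-]
4: R B4 -> L0 miss  d=-]
5: R B3 -> L1 miss wb->B1  d=-]
6: R B4 -> L0 hit  d=-]
7: R B5 -> L1 miss  d=-]
8: R B5 -> L1 hit  d=-]
9: W B5 -> L1 hit  d=D]
10: R B5 -> L1 hit  d=D]
11: R B4 -> L0 hit  d=-]
12: R B3 -> L1 miss wb->B5  d=-]
13: W B4 -> L0 hit  d=D]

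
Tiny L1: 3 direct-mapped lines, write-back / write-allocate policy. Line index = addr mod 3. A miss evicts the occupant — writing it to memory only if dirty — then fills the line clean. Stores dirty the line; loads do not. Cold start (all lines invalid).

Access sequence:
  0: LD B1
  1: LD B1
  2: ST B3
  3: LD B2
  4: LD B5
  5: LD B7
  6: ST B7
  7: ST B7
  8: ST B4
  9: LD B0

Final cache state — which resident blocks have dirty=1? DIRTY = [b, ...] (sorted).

DIRTY = [4]

  0 | R B1 → L1 miss [-]
  1 | R B1 → L1 hit [-]
  2 | W B3 → L0 miss [D]
  3 | R B2 → L2 miss [-]
  4 | R B5 → L2 miss [-]
  5 | R B7 → L1 miss [-]
  6 | W B7 → L1 hit [D]
  7 | W B7 → L1 hit [D]
  8 | W B4 → L1 miss wb→B7 [D]
  9 | R B0 → L0 miss wb→B3 [-]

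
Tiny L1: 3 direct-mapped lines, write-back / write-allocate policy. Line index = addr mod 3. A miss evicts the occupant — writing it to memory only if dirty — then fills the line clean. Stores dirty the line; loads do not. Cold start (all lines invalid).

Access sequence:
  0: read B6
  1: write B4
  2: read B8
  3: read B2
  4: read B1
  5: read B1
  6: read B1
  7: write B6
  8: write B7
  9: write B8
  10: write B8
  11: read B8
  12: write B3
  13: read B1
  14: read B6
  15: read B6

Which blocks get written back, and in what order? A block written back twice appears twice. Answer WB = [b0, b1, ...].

WB = [4, 6, 7, 3]

0: R B6 → L0 miss [-]
1: W B4 → L1 miss [D]
2: R B8 → L2 miss [-]
3: R B2 → L2 miss [-]
4: R B1 → L1 miss wb→B4 [-]
5: R B1 → L1 hit [-]
6: R B1 → L1 hit [-]
7: W B6 → L0 hit [D]
8: W B7 → L1 miss [D]
9: W B8 → L2 miss [D]
10: W B8 → L2 hit [D]
11: R B8 → L2 hit [D]
12: W B3 → L0 miss wb→B6 [D]
13: R B1 → L1 miss wb→B7 [-]
14: R B6 → L0 miss wb→B3 [-]
15: R B6 → L0 hit [-]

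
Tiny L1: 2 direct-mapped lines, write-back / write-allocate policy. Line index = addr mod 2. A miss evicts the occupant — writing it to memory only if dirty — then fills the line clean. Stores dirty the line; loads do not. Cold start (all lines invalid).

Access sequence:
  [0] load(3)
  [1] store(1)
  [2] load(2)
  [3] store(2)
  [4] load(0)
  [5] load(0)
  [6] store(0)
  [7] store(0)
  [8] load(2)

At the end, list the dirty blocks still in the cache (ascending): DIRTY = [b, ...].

DIRTY = [1]

0: R B3 -> L1 miss  d=-]
1: W B1 -> L1 miss  d=D]
2: R B2 -> L0 miss  d=-]
3: W B2 -> L0 hit  d=D]
4: R B0 -> L0 miss wb->B2  d=-]
5: R B0 -> L0 hit  d=-]
6: W B0 -> L0 hit  d=D]
7: W B0 -> L0 hit  d=D]
8: R B2 -> L0 miss wb->B0  d=-]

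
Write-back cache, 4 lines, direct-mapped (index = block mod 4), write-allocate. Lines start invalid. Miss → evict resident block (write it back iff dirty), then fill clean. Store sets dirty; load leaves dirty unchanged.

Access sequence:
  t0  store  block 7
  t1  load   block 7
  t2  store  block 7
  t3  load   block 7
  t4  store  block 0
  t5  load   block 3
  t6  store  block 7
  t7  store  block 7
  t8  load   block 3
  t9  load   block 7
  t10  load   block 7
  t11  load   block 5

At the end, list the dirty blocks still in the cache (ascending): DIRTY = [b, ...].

  0 | W B7 → L3 miss [D]
  1 | R B7 → L3 hit [D]
  2 | W B7 → L3 hit [D]
  3 | R B7 → L3 hit [D]
  4 | W B0 → L0 miss [D]
  5 | R B3 → L3 miss wb→B7 [-]
  6 | W B7 → L3 miss [D]
  7 | W B7 → L3 hit [D]
  8 | R B3 → L3 miss wb→B7 [-]
  9 | R B7 → L3 miss [-]
  10 | R B7 → L3 hit [-]
  11 | R B5 → L1 miss [-]

DIRTY = [0]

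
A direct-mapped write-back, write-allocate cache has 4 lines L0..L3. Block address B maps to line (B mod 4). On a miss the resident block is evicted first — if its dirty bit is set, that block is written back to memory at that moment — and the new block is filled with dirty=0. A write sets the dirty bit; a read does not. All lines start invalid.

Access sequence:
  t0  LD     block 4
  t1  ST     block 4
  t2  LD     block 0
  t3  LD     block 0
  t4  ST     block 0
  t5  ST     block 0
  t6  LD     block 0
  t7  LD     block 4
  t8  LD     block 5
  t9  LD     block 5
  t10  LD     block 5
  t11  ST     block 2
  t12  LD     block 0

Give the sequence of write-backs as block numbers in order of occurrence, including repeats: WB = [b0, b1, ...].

0: R B4 -> L0 miss  d=-]
1: W B4 -> L0 hit  d=D]
2: R B0 -> L0 miss wb->B4  d=-]
3: R B0 -> L0 hit  d=-]
4: W B0 -> L0 hit  d=D]
5: W B0 -> L0 hit  d=D]
6: R B0 -> L0 hit  d=D]
7: R B4 -> L0 miss wb->B0  d=-]
8: R B5 -> L1 miss  d=-]
9: R B5 -> L1 hit  d=-]
10: R B5 -> L1 hit  d=-]
11: W B2 -> L2 miss  d=D]
12: R B0 -> L0 miss  d=-]

WB = [4, 0]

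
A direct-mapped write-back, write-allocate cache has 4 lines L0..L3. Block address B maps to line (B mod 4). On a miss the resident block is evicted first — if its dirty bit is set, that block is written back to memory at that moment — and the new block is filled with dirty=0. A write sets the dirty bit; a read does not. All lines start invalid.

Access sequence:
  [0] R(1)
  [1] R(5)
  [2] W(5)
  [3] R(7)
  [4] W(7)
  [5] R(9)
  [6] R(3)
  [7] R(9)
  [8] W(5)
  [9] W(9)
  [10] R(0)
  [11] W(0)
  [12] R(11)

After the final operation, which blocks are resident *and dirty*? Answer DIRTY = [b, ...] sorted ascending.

  0 | R B1 → L1 miss [-]
  1 | R B5 → L1 miss [-]
  2 | W B5 → L1 hit [D]
  3 | R B7 → L3 miss [-]
  4 | W B7 → L3 hit [D]
  5 | R B9 → L1 miss wb→B5 [-]
  6 | R B3 → L3 miss wb→B7 [-]
  7 | R B9 → L1 hit [-]
  8 | W B5 → L1 miss [D]
  9 | W B9 → L1 miss wb→B5 [D]
  10 | R B0 → L0 miss [-]
  11 | W B0 → L0 hit [D]
  12 | R B11 → L3 miss [-]

DIRTY = [0, 9]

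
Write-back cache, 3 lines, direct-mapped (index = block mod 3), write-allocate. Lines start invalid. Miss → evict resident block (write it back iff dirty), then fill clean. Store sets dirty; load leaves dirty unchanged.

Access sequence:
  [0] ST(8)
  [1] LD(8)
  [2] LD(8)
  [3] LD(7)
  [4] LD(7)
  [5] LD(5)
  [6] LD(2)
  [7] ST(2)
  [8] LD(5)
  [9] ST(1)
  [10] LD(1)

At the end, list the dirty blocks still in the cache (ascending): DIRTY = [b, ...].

0: W B8 -> L2 miss  d=D]
1: R B8 -> L2 hit  d=D]
2: R B8 -> L2 hit  d=D]
3: R B7 -> L1 miss  d=-]
4: R B7 -> L1 hit  d=-]
5: R B5 -> L2 miss wb->B8  d=-]
6: R B2 -> L2 miss  d=-]
7: W B2 -> L2 hit  d=D]
8: R B5 -> L2 miss wb->B2  d=-]
9: W B1 -> L1 miss  d=D]
10: R B1 -> L1 hit  d=D]

DIRTY = [1]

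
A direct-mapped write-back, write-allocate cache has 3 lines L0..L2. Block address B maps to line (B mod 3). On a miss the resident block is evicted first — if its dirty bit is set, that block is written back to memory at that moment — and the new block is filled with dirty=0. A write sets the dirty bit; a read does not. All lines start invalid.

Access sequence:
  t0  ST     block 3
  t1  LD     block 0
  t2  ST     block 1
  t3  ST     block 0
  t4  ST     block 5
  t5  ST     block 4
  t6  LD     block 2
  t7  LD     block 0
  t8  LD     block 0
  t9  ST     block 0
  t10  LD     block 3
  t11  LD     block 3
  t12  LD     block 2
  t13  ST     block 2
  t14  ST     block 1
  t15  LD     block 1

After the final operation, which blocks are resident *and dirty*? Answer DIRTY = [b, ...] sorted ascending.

0: W B3 -> L0 miss  d=D]
1: R B0 -> L0 miss wb->B3  d=-]
2: W B1 -> L1 miss  d=D]
3: W B0 -> L0 hit  d=D]
4: W B5 -> L2 miss  d=D]
5: W B4 -> L1 miss wb->B1  d=D]
6: R B2 -> L2 miss wb->B5  d=-]
7: R B0 -> L0 hit  d=D]
8: R B0 -> L0 hit  d=D]
9: W B0 -> L0 hit  d=D]
10: R B3 -> L0 miss wb->B0  d=-]
11: R B3 -> L0 hit  d=-]
12: R B2 -> L2 hit  d=-]
13: W B2 -> L2 hit  d=D]
14: W B1 -> L1 miss wb->B4  d=D]
15: R B1 -> L1 hit  d=D]

DIRTY = [1, 2]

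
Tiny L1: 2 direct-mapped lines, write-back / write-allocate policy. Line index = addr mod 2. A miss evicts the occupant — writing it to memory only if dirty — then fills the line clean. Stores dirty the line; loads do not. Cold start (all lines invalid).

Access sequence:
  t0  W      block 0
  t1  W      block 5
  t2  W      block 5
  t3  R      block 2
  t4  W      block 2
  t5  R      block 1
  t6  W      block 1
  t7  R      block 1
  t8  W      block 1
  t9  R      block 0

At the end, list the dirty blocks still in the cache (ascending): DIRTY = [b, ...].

  0 | W B0 → L0 miss [D]
  1 | W B5 → L1 miss [D]
  2 | W B5 → L1 hit [D]
  3 | R B2 → L0 miss wb→B0 [-]
  4 | W B2 → L0 hit [D]
  5 | R B1 → L1 miss wb→B5 [-]
  6 | W B1 → L1 hit [D]
  7 | R B1 → L1 hit [D]
  8 | W B1 → L1 hit [D]
  9 | R B0 → L0 miss wb→B2 [-]

DIRTY = [1]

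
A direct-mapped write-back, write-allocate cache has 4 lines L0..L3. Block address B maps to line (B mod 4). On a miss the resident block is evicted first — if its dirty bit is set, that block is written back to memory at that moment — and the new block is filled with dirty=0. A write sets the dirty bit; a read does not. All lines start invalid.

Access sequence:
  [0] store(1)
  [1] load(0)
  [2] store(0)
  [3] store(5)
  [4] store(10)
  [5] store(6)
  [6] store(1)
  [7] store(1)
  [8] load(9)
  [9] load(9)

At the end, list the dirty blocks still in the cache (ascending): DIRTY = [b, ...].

DIRTY = [0, 6]

0: W B1 -> L1 miss  d=D]
1: R B0 -> L0 miss  d=-]
2: W B0 -> L0 hit  d=D]
3: W B5 -> L1 miss wb->B1  d=D]
4: W B10 -> L2 miss  d=D]
5: W B6 -> L2 miss wb->B10  d=D]
6: W B1 -> L1 miss wb->B5  d=D]
7: W B1 -> L1 hit  d=D]
8: R B9 -> L1 miss wb->B1  d=-]
9: R B9 -> L1 hit  d=-]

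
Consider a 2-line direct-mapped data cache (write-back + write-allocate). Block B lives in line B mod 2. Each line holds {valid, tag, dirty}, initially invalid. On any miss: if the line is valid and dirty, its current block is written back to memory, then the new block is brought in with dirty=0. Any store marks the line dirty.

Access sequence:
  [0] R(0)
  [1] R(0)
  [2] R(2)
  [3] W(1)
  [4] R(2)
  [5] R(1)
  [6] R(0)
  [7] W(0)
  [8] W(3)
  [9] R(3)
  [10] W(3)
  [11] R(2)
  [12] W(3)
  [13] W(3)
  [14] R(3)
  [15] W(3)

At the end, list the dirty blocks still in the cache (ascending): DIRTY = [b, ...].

0: R B0 -> L0 miss  d=-]
1: R B0 -> L0 hit  d=-]
2: R B2 -> L0 miss  d=-]
3: W B1 -> L1 miss  d=D]
4: R B2 -> L0 hit  d=-]
5: R B1 -> L1 hit  d=D]
6: R B0 -> L0 miss  d=-]
7: W B0 -> L0 hit  d=D]
8: W B3 -> L1 miss wb->B1  d=D]
9: R B3 -> L1 hit  d=D]
10: W B3 -> L1 hit  d=D]
11: R B2 -> L0 miss wb->B0  d=-]
12: W B3 -> L1 hit  d=D]
13: W B3 -> L1 hit  d=D]
14: R B3 -> L1 hit  d=D]
15: W B3 -> L1 hit  d=D]

DIRTY = [3]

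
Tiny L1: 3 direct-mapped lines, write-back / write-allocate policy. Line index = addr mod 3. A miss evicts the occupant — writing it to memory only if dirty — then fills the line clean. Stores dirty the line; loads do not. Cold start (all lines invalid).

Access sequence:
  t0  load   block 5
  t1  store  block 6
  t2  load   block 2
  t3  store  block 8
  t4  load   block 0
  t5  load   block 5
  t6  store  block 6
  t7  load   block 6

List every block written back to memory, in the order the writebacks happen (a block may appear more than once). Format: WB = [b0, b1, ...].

0: R B5 → L2 miss [-]
1: W B6 → L0 miss [D]
2: R B2 → L2 miss [-]
3: W B8 → L2 miss [D]
4: R B0 → L0 miss wb→B6 [-]
5: R B5 → L2 miss wb→B8 [-]
6: W B6 → L0 miss [D]
7: R B6 → L0 hit [D]

WB = [6, 8]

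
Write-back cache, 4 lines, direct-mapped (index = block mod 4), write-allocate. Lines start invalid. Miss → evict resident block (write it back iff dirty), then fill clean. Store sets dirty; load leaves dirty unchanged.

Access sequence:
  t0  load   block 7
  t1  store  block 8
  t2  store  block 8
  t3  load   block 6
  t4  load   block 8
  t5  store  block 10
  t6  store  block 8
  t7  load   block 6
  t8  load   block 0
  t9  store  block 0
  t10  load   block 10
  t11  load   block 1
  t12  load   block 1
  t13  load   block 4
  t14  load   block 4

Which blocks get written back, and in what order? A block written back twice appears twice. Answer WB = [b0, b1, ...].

WB = [10, 8, 0]

  0 | R B7 → L3 miss [-]
  1 | W B8 → L0 miss [D]
  2 | W B8 → L0 hit [D]
  3 | R B6 → L2 miss [-]
  4 | R B8 → L0 hit [D]
  5 | W B10 → L2 miss [D]
  6 | W B8 → L0 hit [D]
  7 | R B6 → L2 miss wb→B10 [-]
  8 | R B0 → L0 miss wb→B8 [-]
  9 | W B0 → L0 hit [D]
  10 | R B10 → L2 miss [-]
  11 | R B1 → L1 miss [-]
  12 | R B1 → L1 hit [-]
  13 | R B4 → L0 miss wb→B0 [-]
  14 | R B4 → L0 hit [-]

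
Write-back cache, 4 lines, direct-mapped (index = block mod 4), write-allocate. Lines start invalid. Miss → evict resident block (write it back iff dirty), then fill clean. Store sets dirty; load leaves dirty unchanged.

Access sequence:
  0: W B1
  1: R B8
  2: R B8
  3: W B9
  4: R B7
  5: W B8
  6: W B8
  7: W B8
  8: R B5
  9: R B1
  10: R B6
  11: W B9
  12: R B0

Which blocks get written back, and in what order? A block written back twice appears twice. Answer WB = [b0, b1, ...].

WB = [1, 9, 8]

0: W B1 -> L1 miss  d=D]
1: R B8 -> L0 miss  d=-]
2: R B8 -> L0 hit  d=-]
3: W B9 -> L1 miss wb->B1  d=D]
4: R B7 -> L3 miss  d=-]
5: W B8 -> L0 hit  d=D]
6: W B8 -> L0 hit  d=D]
7: W B8 -> L0 hit  d=D]
8: R B5 -> L1 miss wb->B9  d=-]
9: R B1 -> L1 miss  d=-]
10: R B6 -> L2 miss  d=-]
11: W B9 -> L1 miss  d=D]
12: R B0 -> L0 miss wb->B8  d=-]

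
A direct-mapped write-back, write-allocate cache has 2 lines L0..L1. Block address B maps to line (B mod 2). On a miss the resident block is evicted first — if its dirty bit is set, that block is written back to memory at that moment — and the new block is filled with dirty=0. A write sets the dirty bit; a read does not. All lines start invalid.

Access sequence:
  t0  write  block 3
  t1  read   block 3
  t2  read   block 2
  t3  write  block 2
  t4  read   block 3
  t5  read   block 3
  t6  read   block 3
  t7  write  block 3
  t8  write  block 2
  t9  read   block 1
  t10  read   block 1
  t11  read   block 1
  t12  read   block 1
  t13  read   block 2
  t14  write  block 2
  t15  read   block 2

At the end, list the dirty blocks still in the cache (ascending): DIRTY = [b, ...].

DIRTY = [2]

  0 | W B3 → L1 miss [D]
  1 | R B3 → L1 hit [D]
  2 | R B2 → L0 miss [-]
  3 | W B2 → L0 hit [D]
  4 | R B3 → L1 hit [D]
  5 | R B3 → L1 hit [D]
  6 | R B3 → L1 hit [D]
  7 | W B3 → L1 hit [D]
  8 | W B2 → L0 hit [D]
  9 | R B1 → L1 miss wb→B3 [-]
  10 | R B1 → L1 hit [-]
  11 | R B1 → L1 hit [-]
  12 | R B1 → L1 hit [-]
  13 | R B2 → L0 hit [D]
  14 | W B2 → L0 hit [D]
  15 | R B2 → L0 hit [D]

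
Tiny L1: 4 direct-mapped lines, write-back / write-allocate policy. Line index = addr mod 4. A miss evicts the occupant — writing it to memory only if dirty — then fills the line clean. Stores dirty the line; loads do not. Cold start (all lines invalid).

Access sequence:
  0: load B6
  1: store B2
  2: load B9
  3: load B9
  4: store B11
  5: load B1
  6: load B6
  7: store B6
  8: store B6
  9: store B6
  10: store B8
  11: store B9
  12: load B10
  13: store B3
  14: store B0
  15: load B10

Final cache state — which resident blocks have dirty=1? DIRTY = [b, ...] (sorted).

  0 | R B6 → L2 miss [-]
  1 | W B2 → L2 miss [D]
  2 | R B9 → L1 miss [-]
  3 | R B9 → L1 hit [-]
  4 | W B11 → L3 miss [D]
  5 | R B1 → L1 miss [-]
  6 | R B6 → L2 miss wb→B2 [-]
  7 | W B6 → L2 hit [D]
  8 | W B6 → L2 hit [D]
  9 | W B6 → L2 hit [D]
  10 | W B8 → L0 miss [D]
  11 | W B9 → L1 miss [D]
  12 | R B10 → L2 miss wb→B6 [-]
  13 | W B3 → L3 miss wb→B11 [D]
  14 | W B0 → L0 miss wb→B8 [D]
  15 | R B10 → L2 hit [-]

DIRTY = [0, 3, 9]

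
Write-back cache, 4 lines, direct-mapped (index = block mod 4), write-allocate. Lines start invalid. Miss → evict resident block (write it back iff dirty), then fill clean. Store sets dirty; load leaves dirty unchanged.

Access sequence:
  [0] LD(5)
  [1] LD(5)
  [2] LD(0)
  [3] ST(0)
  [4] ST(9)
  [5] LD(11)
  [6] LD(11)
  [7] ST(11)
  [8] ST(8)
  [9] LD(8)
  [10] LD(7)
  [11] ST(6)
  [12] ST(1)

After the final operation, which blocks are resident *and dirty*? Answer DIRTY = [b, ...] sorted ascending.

DIRTY = [1, 6, 8]

0: R B5 → L1 miss [-]
1: R B5 → L1 hit [-]
2: R B0 → L0 miss [-]
3: W B0 → L0 hit [D]
4: W B9 → L1 miss [D]
5: R B11 → L3 miss [-]
6: R B11 → L3 hit [-]
7: W B11 → L3 hit [D]
8: W B8 → L0 miss wb→B0 [D]
9: R B8 → L0 hit [D]
10: R B7 → L3 miss wb→B11 [-]
11: W B6 → L2 miss [D]
12: W B1 → L1 miss wb→B9 [D]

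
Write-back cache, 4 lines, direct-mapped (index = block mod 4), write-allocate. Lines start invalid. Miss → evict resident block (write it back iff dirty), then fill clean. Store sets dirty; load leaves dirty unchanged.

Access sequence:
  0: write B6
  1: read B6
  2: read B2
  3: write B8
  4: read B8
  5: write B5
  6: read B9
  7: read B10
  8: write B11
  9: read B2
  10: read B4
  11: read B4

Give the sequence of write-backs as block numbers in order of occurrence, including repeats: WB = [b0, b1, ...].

WB = [6, 5, 8]

0: W B6 → L2 miss [D]
1: R B6 → L2 hit [D]
2: R B2 → L2 miss wb→B6 [-]
3: W B8 → L0 miss [D]
4: R B8 → L0 hit [D]
5: W B5 → L1 miss [D]
6: R B9 → L1 miss wb→B5 [-]
7: R B10 → L2 miss [-]
8: W B11 → L3 miss [D]
9: R B2 → L2 miss [-]
10: R B4 → L0 miss wb→B8 [-]
11: R B4 → L0 hit [-]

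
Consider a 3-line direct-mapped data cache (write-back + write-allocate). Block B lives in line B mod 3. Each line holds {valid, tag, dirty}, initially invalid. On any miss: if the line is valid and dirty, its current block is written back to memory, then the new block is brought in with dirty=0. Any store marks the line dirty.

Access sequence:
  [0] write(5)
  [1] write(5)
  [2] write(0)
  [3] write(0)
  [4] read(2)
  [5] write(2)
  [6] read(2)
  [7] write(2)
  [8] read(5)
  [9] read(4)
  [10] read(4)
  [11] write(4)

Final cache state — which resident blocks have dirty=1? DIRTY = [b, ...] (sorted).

DIRTY = [0, 4]

0: W B5 → L2 miss [D]
1: W B5 → L2 hit [D]
2: W B0 → L0 miss [D]
3: W B0 → L0 hit [D]
4: R B2 → L2 miss wb→B5 [-]
5: W B2 → L2 hit [D]
6: R B2 → L2 hit [D]
7: W B2 → L2 hit [D]
8: R B5 → L2 miss wb→B2 [-]
9: R B4 → L1 miss [-]
10: R B4 → L1 hit [-]
11: W B4 → L1 hit [D]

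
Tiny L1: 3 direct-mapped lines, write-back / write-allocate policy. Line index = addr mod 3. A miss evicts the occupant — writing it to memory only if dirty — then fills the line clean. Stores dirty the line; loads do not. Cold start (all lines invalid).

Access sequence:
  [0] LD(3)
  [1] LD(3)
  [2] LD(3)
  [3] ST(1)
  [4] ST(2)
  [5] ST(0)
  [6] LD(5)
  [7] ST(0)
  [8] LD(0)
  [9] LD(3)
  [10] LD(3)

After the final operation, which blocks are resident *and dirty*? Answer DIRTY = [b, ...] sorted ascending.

DIRTY = [1]

0: R B3 -> L0 miss  d=-]
1: R B3 -> L0 hit  d=-]
2: R B3 -> L0 hit  d=-]
3: W B1 -> L1 miss  d=D]
4: W B2 -> L2 miss  d=D]
5: W B0 -> L0 miss  d=D]
6: R B5 -> L2 miss wb->B2  d=-]
7: W B0 -> L0 hit  d=D]
8: R B0 -> L0 hit  d=D]
9: R B3 -> L0 miss wb->B0  d=-]
10: R B3 -> L0 hit  d=-]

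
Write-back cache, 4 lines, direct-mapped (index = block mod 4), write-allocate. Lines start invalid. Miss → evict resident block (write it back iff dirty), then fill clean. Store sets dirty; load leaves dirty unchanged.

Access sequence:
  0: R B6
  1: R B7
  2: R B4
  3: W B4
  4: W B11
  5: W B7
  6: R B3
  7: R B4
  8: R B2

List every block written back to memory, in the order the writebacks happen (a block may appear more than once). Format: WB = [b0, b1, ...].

0: R B6 → L2 miss [-]
1: R B7 → L3 miss [-]
2: R B4 → L0 miss [-]
3: W B4 → L0 hit [D]
4: W B11 → L3 miss [D]
5: W B7 → L3 miss wb→B11 [D]
6: R B3 → L3 miss wb→B7 [-]
7: R B4 → L0 hit [D]
8: R B2 → L2 miss [-]

WB = [11, 7]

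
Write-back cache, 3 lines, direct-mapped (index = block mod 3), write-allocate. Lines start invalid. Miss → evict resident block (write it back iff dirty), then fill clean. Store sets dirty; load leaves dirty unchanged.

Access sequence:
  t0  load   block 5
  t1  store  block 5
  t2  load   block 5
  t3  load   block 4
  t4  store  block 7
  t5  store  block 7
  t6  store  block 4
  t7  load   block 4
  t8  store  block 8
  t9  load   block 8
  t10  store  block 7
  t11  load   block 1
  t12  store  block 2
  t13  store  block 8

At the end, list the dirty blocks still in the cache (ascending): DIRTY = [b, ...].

DIRTY = [8]

0: R B5 -> L2 miss  d=-]
1: W B5 -> L2 hit  d=D]
2: R B5 -> L2 hit  d=D]
3: R B4 -> L1 miss  d=-]
4: W B7 -> L1 miss  d=D]
5: W B7 -> L1 hit  d=D]
6: W B4 -> L1 miss wb->B7  d=D]
7: R B4 -> L1 hit  d=D]
8: W B8 -> L2 miss wb->B5  d=D]
9: R B8 -> L2 hit  d=D]
10: W B7 -> L1 miss wb->B4  d=D]
11: R B1 -> L1 miss wb->B7  d=-]
12: W B2 -> L2 miss wb->B8  d=D]
13: W B8 -> L2 miss wb->B2  d=D]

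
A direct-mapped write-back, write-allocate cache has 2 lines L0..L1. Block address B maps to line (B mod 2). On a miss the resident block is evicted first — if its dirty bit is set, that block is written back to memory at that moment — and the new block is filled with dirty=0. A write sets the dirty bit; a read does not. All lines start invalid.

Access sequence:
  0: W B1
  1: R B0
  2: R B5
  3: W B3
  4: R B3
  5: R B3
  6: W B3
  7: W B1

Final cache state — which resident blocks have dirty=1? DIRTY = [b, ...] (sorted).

DIRTY = [1]

0: W B1 → L1 miss [D]
1: R B0 → L0 miss [-]
2: R B5 → L1 miss wb→B1 [-]
3: W B3 → L1 miss [D]
4: R B3 → L1 hit [D]
5: R B3 → L1 hit [D]
6: W B3 → L1 hit [D]
7: W B1 → L1 miss wb→B3 [D]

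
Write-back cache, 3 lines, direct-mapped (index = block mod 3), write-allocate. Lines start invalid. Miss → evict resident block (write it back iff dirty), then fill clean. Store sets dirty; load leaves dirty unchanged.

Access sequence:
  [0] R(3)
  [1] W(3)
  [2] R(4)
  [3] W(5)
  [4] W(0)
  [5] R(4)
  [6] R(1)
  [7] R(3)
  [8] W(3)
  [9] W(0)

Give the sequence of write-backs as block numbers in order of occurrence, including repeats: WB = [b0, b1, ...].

WB = [3, 0, 3]

0: R B3 → L0 miss [-]
1: W B3 → L0 hit [D]
2: R B4 → L1 miss [-]
3: W B5 → L2 miss [D]
4: W B0 → L0 miss wb→B3 [D]
5: R B4 → L1 hit [-]
6: R B1 → L1 miss [-]
7: R B3 → L0 miss wb→B0 [-]
8: W B3 → L0 hit [D]
9: W B0 → L0 miss wb→B3 [D]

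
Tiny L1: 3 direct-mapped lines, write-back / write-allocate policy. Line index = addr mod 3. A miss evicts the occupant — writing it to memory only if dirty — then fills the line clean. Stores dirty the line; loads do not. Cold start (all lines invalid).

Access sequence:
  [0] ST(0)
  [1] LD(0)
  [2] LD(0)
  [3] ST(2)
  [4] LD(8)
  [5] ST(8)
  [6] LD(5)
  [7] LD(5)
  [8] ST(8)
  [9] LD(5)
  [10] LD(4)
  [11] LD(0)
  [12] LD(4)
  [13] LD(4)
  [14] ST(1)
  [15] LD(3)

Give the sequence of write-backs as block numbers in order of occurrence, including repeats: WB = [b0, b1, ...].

WB = [2, 8, 8, 0]

0: W B0 → L0 miss [D]
1: R B0 → L0 hit [D]
2: R B0 → L0 hit [D]
3: W B2 → L2 miss [D]
4: R B8 → L2 miss wb→B2 [-]
5: W B8 → L2 hit [D]
6: R B5 → L2 miss wb→B8 [-]
7: R B5 → L2 hit [-]
8: W B8 → L2 miss [D]
9: R B5 → L2 miss wb→B8 [-]
10: R B4 → L1 miss [-]
11: R B0 → L0 hit [D]
12: R B4 → L1 hit [-]
13: R B4 → L1 hit [-]
14: W B1 → L1 miss [D]
15: R B3 → L0 miss wb→B0 [-]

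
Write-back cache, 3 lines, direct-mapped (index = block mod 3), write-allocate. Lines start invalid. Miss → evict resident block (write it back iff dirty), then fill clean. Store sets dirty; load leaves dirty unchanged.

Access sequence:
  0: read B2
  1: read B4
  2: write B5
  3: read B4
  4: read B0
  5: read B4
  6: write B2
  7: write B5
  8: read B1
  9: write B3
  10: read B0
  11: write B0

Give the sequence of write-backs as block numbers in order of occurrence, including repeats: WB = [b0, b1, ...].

WB = [5, 2, 3]

0: R B2 -> L2 miss  d=-]
1: R B4 -> L1 miss  d=-]
2: W B5 -> L2 miss  d=D]
3: R B4 -> L1 hit  d=-]
4: R B0 -> L0 miss  d=-]
5: R B4 -> L1 hit  d=-]
6: W B2 -> L2 miss wb->B5  d=D]
7: W B5 -> L2 miss wb->B2  d=D]
8: R B1 -> L1 miss  d=-]
9: W B3 -> L0 miss  d=D]
10: R B0 -> L0 miss wb->B3  d=-]
11: W B0 -> L0 hit  d=D]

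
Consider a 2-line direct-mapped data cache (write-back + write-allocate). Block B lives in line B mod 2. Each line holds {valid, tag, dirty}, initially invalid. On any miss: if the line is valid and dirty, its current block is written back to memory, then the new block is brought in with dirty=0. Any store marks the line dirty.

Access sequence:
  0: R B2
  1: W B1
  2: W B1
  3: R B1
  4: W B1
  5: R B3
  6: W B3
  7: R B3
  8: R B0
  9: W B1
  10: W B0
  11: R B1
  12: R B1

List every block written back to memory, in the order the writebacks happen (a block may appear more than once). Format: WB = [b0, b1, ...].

  0 | R B2 → L0 miss [-]
  1 | W B1 → L1 miss [D]
  2 | W B1 → L1 hit [D]
  3 | R B1 → L1 hit [D]
  4 | W B1 → L1 hit [D]
  5 | R B3 → L1 miss wb→B1 [-]
  6 | W B3 → L1 hit [D]
  7 | R B3 → L1 hit [D]
  8 | R B0 → L0 miss [-]
  9 | W B1 → L1 miss wb→B3 [D]
  10 | W B0 → L0 hit [D]
  11 | R B1 → L1 hit [D]
  12 | R B1 → L1 hit [D]

WB = [1, 3]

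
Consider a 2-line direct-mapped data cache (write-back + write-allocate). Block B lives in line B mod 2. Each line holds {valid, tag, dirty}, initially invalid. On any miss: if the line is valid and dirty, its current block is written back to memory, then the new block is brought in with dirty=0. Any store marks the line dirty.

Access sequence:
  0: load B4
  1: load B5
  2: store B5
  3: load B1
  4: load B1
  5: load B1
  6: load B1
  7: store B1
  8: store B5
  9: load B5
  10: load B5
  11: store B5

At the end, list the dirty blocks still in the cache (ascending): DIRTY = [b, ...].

0: R B4 → L0 miss [-]
1: R B5 → L1 miss [-]
2: W B5 → L1 hit [D]
3: R B1 → L1 miss wb→B5 [-]
4: R B1 → L1 hit [-]
5: R B1 → L1 hit [-]
6: R B1 → L1 hit [-]
7: W B1 → L1 hit [D]
8: W B5 → L1 miss wb→B1 [D]
9: R B5 → L1 hit [D]
10: R B5 → L1 hit [D]
11: W B5 → L1 hit [D]

DIRTY = [5]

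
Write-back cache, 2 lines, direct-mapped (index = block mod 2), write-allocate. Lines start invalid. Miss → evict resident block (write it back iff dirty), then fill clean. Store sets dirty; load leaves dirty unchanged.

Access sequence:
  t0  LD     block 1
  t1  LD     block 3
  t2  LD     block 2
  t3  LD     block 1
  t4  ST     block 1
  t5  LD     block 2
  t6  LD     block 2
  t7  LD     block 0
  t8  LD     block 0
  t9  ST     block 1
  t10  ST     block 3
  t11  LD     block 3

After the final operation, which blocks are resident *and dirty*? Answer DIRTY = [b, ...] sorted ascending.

  0 | R B1 → L1 miss [-]
  1 | R B3 → L1 miss [-]
  2 | R B2 → L0 miss [-]
  3 | R B1 → L1 miss [-]
  4 | W B1 → L1 hit [D]
  5 | R B2 → L0 hit [-]
  6 | R B2 → L0 hit [-]
  7 | R B0 → L0 miss [-]
  8 | R B0 → L0 hit [-]
  9 | W B1 → L1 hit [D]
  10 | W B3 → L1 miss wb→B1 [D]
  11 | R B3 → L1 hit [D]

DIRTY = [3]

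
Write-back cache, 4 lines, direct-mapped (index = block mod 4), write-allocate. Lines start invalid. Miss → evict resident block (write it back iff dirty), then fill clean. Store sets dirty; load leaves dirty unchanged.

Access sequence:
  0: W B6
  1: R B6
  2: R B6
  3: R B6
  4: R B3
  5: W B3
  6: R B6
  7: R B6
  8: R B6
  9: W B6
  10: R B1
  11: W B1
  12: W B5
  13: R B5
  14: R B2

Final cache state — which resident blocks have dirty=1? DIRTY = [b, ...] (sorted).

0: W B6 -> L2 miss  d=D]
1: R B6 -> L2 hit  d=D]
2: R B6 -> L2 hit  d=D]
3: R B6 -> L2 hit  d=D]
4: R B3 -> L3 miss  d=-]
5: W B3 -> L3 hit  d=D]
6: R B6 -> L2 hit  d=D]
7: R B6 -> L2 hit  d=D]
8: R B6 -> L2 hit  d=D]
9: W B6 -> L2 hit  d=D]
10: R B1 -> L1 miss  d=-]
11: W B1 -> L1 hit  d=D]
12: W B5 -> L1 miss wb->B1  d=D]
13: R B5 -> L1 hit  d=D]
14: R B2 -> L2 miss wb->B6  d=-]

DIRTY = [3, 5]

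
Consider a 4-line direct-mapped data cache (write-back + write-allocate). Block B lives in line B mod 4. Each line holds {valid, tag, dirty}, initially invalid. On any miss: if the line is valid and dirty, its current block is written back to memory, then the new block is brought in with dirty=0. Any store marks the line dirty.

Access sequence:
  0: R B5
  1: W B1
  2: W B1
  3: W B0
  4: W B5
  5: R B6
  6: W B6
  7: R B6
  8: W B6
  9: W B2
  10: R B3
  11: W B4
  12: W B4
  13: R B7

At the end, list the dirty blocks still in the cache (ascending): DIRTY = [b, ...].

DIRTY = [2, 4, 5]

0: R B5 → L1 miss [-]
1: W B1 → L1 miss [D]
2: W B1 → L1 hit [D]
3: W B0 → L0 miss [D]
4: W B5 → L1 miss wb→B1 [D]
5: R B6 → L2 miss [-]
6: W B6 → L2 hit [D]
7: R B6 → L2 hit [D]
8: W B6 → L2 hit [D]
9: W B2 → L2 miss wb→B6 [D]
10: R B3 → L3 miss [-]
11: W B4 → L0 miss wb→B0 [D]
12: W B4 → L0 hit [D]
13: R B7 → L3 miss [-]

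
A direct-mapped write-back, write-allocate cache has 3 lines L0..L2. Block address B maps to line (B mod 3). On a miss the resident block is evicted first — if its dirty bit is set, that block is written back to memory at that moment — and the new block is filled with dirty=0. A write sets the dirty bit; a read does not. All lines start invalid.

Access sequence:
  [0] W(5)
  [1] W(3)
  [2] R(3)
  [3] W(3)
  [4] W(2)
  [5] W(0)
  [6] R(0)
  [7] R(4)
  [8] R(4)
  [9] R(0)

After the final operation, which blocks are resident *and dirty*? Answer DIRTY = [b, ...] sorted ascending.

  0 | W B5 → L2 miss [D]
  1 | W B3 → L0 miss [D]
  2 | R B3 → L0 hit [D]
  3 | W B3 → L0 hit [D]
  4 | W B2 → L2 miss wb→B5 [D]
  5 | W B0 → L0 miss wb→B3 [D]
  6 | R B0 → L0 hit [D]
  7 | R B4 → L1 miss [-]
  8 | R B4 → L1 hit [-]
  9 | R B0 → L0 hit [D]

DIRTY = [0, 2]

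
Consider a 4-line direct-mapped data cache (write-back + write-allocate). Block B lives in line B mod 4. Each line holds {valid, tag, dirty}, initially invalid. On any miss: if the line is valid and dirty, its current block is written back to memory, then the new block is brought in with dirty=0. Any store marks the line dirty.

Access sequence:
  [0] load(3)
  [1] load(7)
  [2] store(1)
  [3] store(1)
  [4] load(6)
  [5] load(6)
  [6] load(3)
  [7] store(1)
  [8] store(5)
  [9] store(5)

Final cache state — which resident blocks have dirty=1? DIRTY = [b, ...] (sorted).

0: R B3 → L3 miss [-]
1: R B7 → L3 miss [-]
2: W B1 → L1 miss [D]
3: W B1 → L1 hit [D]
4: R B6 → L2 miss [-]
5: R B6 → L2 hit [-]
6: R B3 → L3 miss [-]
7: W B1 → L1 hit [D]
8: W B5 → L1 miss wb→B1 [D]
9: W B5 → L1 hit [D]

DIRTY = [5]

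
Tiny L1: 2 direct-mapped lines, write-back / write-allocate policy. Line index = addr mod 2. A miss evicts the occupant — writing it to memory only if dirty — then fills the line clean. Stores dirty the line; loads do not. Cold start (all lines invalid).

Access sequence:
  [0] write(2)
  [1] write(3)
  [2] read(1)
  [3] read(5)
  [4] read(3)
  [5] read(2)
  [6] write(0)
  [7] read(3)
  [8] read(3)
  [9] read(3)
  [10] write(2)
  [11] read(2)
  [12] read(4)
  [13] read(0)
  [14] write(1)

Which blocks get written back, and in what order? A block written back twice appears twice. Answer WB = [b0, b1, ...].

WB = [3, 2, 0, 2]

  0 | W B2 → L0 miss [D]
  1 | W B3 → L1 miss [D]
  2 | R B1 → L1 miss wb→B3 [-]
  3 | R B5 → L1 miss [-]
  4 | R B3 → L1 miss [-]
  5 | R B2 → L0 hit [D]
  6 | W B0 → L0 miss wb→B2 [D]
  7 | R B3 → L1 hit [-]
  8 | R B3 → L1 hit [-]
  9 | R B3 → L1 hit [-]
  10 | W B2 → L0 miss wb→B0 [D]
  11 | R B2 → L0 hit [D]
  12 | R B4 → L0 miss wb→B2 [-]
  13 | R B0 → L0 miss [-]
  14 | W B1 → L1 miss [D]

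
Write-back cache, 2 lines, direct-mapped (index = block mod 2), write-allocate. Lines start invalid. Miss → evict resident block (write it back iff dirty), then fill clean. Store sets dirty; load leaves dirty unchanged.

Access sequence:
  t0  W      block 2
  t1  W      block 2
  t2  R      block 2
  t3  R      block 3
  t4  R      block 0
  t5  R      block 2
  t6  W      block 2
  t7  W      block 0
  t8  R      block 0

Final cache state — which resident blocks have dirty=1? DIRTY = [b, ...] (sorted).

DIRTY = [0]

0: W B2 -> L0 miss  d=D]
1: W B2 -> L0 hit  d=D]
2: R B2 -> L0 hit  d=D]
3: R B3 -> L1 miss  d=-]
4: R B0 -> L0 miss wb->B2  d=-]
5: R B2 -> L0 miss  d=-]
6: W B2 -> L0 hit  d=D]
7: W B0 -> L0 miss wb->B2  d=D]
8: R B0 -> L0 hit  d=D]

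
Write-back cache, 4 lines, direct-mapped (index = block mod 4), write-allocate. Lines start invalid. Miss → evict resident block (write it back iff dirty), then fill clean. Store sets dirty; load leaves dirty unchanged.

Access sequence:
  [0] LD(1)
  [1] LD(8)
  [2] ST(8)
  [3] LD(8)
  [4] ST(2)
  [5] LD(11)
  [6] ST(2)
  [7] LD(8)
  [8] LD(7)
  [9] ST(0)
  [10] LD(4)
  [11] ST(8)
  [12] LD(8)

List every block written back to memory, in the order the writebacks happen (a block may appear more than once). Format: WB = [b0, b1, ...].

WB = [8, 0]

  0 | R B1 → L1 miss [-]
  1 | R B8 → L0 miss [-]
  2 | W B8 → L0 hit [D]
  3 | R B8 → L0 hit [D]
  4 | W B2 → L2 miss [D]
  5 | R B11 → L3 miss [-]
  6 | W B2 → L2 hit [D]
  7 | R B8 → L0 hit [D]
  8 | R B7 → L3 miss [-]
  9 | W B0 → L0 miss wb→B8 [D]
  10 | R B4 → L0 miss wb→B0 [-]
  11 | W B8 → L0 miss [D]
  12 | R B8 → L0 hit [D]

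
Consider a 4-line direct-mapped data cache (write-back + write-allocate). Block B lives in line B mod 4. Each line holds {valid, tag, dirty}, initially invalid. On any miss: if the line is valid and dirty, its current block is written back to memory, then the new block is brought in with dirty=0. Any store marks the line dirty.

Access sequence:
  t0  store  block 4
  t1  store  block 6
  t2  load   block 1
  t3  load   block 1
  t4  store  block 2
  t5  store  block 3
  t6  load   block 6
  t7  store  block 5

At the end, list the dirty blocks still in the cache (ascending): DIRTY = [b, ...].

0: W B4 → L0 miss [D]
1: W B6 → L2 miss [D]
2: R B1 → L1 miss [-]
3: R B1 → L1 hit [-]
4: W B2 → L2 miss wb→B6 [D]
5: W B3 → L3 miss [D]
6: R B6 → L2 miss wb→B2 [-]
7: W B5 → L1 miss [D]

DIRTY = [3, 4, 5]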